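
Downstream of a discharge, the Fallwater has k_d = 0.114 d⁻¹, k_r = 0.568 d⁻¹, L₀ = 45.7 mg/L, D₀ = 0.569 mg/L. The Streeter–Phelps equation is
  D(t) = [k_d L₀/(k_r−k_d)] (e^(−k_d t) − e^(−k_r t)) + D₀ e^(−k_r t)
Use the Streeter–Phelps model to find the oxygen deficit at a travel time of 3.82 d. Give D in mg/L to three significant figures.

D ≈ 6.18 mg/L

k_d L₀/(k_r−k_d) = 0.114×45.7/(0.568−0.114) = 5.210/0.4540 = 11.48 mg/L.
e^(−k_d t) = e^(−0.114×3.820) = 0.6470; e^(−k_r t) = e^(−0.568×3.820) = 0.1142.
D = 11.48 × (0.6470 − 0.1142) + 0.569 × 0.1142 = 6.113 + 0.06498 = 6.178 mg/L.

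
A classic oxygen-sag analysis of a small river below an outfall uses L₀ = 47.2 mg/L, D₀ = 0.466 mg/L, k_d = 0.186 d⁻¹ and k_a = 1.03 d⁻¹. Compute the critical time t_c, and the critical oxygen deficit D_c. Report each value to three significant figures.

t_c ≈ 1.97 d; D_c ≈ 5.90 mg/L

With k_a/k_d = 5.538 and 1 − D₀(k_a−k_d)/(k_d L₀) = 0.9552,
t_c = ln(5.538 × 0.9552) / (1.03 − 0.186) = ln(5.290) / 0.8440 = 1.666/0.8440 = 1.974 d.
L(t_c) = L₀ e^(−k_d t_c) = 47.2 × 0.6927 = 32.70 mg/L, and at the critical point k_a D_c = k_d L, so D_c = (0.186/1.03) × 32.70 = 5.905 mg/L.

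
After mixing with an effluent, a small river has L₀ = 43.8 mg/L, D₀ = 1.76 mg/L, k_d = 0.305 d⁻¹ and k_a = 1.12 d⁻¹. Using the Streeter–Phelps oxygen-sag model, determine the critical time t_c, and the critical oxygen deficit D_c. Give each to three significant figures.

t_c ≈ 1.46 d; D_c ≈ 7.65 mg/L

t_c = [1/(k_a−k_d)] ln[(k_a/k_d)(1 − D₀(k_a−k_d)/(k_d L₀))]
= [1/(1.12−0.305)] ln[(1.12/0.305)(1 − 1.76×0.8150/(0.305×43.8))]
= (1/0.8150) ln[3.672 × 0.8926] = 1.227 × ln(3.278) = 1.227 × 1.187 = 1.457 d.
D_c = (k_d/k_a) L₀ e^(−k_d t_c) = (0.305/1.12) × 43.8 × e^(−0.305×1.457) = 0.2723 × 43.8 × 0.6413 = 7.649 mg/L.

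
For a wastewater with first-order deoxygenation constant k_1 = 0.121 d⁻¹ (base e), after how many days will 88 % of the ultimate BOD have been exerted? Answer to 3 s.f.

y/L₀ = 1 − e^(−k_1 t) = 0.88 ⇒ e^(−k_1 t) = 0.120
t = −ln(0.120) / 0.121 = 2.120 / 0.121 = 17.52 d.

t ≈ 17.5 d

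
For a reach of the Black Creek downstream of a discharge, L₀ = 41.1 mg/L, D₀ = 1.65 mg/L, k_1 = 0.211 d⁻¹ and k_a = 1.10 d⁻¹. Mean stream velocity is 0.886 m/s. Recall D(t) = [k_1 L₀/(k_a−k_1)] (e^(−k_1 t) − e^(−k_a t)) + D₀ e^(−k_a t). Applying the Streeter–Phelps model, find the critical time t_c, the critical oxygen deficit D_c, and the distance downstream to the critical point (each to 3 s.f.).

t_c = [1/(k_a−k_1)] ln[(k_a/k_1)(1 − D₀(k_a−k_1)/(k_1 L₀))]
= [1/(1.10−0.211)] ln[(1.10/0.211)(1 − 1.65×0.8890/(0.211×41.1))]
= (1/0.8890) ln[5.213 × 0.8309] = 1.125 × ln(4.331) = 1.125 × 1.466 = 1.649 d.
L(t_c) = L₀ e^(−k_1 t_c) = 41.1 × 0.7062 = 29.02 mg/L, and at the critical point k_a D_c = k_1 L, so D_c = (0.211/1.10) × 29.02 = 5.567 mg/L.
x_c = v t_c = 0.886 m/s × 1.649 d × 86400 s/d = 126200 m ≈ 126 km.

t_c ≈ 1.65 d; D_c ≈ 5.57 mg/L; x_c ≈ 126 km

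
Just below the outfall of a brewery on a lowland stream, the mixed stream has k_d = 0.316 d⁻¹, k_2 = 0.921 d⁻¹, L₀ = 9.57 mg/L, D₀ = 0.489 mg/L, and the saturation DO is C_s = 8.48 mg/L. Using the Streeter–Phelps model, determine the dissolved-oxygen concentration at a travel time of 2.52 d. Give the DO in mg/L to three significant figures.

DO ≈ 6.67 mg/L

k_d L₀/(k_2−k_d) = 0.316×9.57/(0.921−0.316) = 3.024/0.6050 = 4.999 mg/L.
e^(−k_d t) = e^(−0.316×2.520) = 0.4510; e^(−k_2 t) = e^(−0.921×2.520) = 0.09818.
D = 4.999 × (0.4510 − 0.09818) + 0.489 × 0.09818 = 1.763 + 0.04801 = 1.812 mg/L.
DO = C_s − D = 8.48 − 1.812 = 6.668 mg/L.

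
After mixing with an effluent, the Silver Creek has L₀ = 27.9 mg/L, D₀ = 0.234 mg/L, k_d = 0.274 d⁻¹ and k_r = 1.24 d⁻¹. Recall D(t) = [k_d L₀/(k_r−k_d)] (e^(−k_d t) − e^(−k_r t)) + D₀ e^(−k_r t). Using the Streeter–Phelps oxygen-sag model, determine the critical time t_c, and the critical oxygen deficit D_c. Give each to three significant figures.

t_c ≈ 1.53 d; D_c ≈ 4.05 mg/L

t_c = [1/(k_r−k_d)] ln[(k_r/k_d)(1 − D₀(k_r−k_d)/(k_d L₀))]
= [1/(1.24−0.274)] ln[(1.24/0.274)(1 − 0.234×0.9660/(0.274×27.9))]
= (1/0.9660) ln[4.526 × 0.9704] = 1.035 × ln(4.392) = 1.035 × 1.480 = 1.532 d.
L(t_c) = L₀ e^(−k_d t_c) = 27.9 × 0.6572 = 18.34 mg/L, and at the critical point k_r D_c = k_d L, so D_c = (0.274/1.24) × 18.34 = 4.052 mg/L.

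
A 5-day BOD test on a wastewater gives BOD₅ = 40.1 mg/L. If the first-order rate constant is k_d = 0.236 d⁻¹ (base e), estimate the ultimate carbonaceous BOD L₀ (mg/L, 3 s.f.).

BOD₅ = L₀(1 − e^(−5k_d)) ⇒ L₀ = BOD₅ / (1 − e^(−5×0.236))
= 40.1 / (1 − 0.3073) = 40.1 / 0.6927 = 57.89 mg/L.

L₀ ≈ 57.9 mg/L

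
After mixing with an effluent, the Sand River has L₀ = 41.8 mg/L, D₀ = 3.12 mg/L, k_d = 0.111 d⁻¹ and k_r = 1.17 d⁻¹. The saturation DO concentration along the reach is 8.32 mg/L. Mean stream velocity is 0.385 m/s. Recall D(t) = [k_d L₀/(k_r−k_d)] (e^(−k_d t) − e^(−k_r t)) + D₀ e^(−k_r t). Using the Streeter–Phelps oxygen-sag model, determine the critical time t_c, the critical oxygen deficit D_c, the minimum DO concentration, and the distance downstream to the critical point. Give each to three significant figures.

t_c ≈ 1.05 d; D_c ≈ 3.53 mg/L; min DO ≈ 4.79 mg/L; x_c ≈ 34.9 km

With k_r/k_d = 10.54 and 1 − D₀(k_r−k_d)/(k_d L₀) = 0.2879,
t_c = ln(10.54 × 0.2879) / (1.17 − 0.111) = ln(3.034) / 1.059 = 1.110/1.059 = 1.048 d.
L(t_c) = L₀ e^(−k_d t_c) = 41.8 × 0.8902 = 37.21 mg/L, and at the critical point k_r D_c = k_d L, so D_c = (0.111/1.17) × 37.21 = 3.530 mg/L.
Minimum DO = C_s − D_c = 8.32 − 3.530 = 4.790 mg/L.
x_c = v t_c = 0.385 m/s × 1.048 d × 86400 s/d = 34870 m ≈ 34.9 km.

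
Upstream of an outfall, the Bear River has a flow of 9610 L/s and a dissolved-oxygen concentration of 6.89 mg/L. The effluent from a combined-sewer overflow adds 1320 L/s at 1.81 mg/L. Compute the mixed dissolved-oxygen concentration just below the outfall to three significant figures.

6.28 mg/L

Flow-weighted mixing: C = (Q_r C_r + Q_w C_w)/(Q_r + Q_w)
= (9610×6.89 + 1320×1.81)/(9610 + 1320) = 68600/10930 = 6.276 mg/L.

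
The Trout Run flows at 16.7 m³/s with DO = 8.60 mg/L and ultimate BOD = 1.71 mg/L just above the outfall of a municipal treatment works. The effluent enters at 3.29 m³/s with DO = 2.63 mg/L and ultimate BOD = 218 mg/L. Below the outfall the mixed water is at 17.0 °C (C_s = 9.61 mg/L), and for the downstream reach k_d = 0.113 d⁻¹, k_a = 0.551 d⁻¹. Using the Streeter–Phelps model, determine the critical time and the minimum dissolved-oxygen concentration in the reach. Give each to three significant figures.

Mixed DO = (16.7×8.60 + 3.29×2.63)/(16.7+3.29) = 152.3/19.99 = 7.617 mg/L.
Mixed L₀ = (16.7×1.71 + 3.29×218)/(19.99) = 745.8/19.99 = 37.31 mg/L.
Initial deficit D₀ = C_s − DO₀ = 9.61 − 7.617 = 1.993 mg/L.
t_c = (1/0.4380) ln[(0.551/0.113)(1 − 1.993×0.4380/(0.113×37.31))] = 2.283 × ln(3.867) = 3.088 d.
D_c = (0.113/0.551) × 37.31 × e^(−0.113×3.088) = 0.2051 × 37.31 × 0.7055 = 5.398 mg/L.
Minimum DO = 9.61 − 5.398 = 4.212 mg/L.

t_c ≈ 3.09 d; minimum DO ≈ 4.21 mg/L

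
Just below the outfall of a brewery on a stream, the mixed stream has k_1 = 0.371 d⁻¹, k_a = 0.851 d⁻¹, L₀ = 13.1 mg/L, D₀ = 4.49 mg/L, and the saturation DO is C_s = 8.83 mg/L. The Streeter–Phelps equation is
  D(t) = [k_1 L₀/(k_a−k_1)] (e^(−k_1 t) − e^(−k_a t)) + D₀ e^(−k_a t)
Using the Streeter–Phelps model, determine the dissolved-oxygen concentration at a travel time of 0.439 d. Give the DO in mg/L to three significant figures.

k_1 L₀/(k_a−k_1) = 0.371×13.1/(0.851−0.371) = 4.860/0.4800 = 10.13 mg/L.
e^(−k_1 t) = e^(−0.371×0.4390) = 0.8497; e^(−k_a t) = e^(−0.851×0.4390) = 0.6883.
D = 10.13 × (0.8497 − 0.6883) + 4.49 × 0.6883 = 1.635 + 3.090 = 4.725 mg/L.
DO = C_s − D = 8.83 − 4.725 = 4.105 mg/L.

DO ≈ 4.11 mg/L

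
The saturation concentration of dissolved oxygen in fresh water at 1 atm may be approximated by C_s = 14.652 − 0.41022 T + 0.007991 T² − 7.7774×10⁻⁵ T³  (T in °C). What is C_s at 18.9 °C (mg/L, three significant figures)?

C_s = 14.652 − 0.41022×18.9 + 0.007991×18.9² − 7.7774×10⁻⁵×18.9³ = 9.228 mg/L.

C_s ≈ 9.23 mg/L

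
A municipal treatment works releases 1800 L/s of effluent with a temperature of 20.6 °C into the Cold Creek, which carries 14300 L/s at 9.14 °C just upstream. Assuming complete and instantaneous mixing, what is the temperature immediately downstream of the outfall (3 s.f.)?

Flow-weighted mixing: C = (Q_r C_r + Q_w C_w)/(Q_r + Q_w)
= (14300×9.14 + 1800×20.6)/(14300 + 1800) = 167800/16100 = 10.42 °C.

10.4 °C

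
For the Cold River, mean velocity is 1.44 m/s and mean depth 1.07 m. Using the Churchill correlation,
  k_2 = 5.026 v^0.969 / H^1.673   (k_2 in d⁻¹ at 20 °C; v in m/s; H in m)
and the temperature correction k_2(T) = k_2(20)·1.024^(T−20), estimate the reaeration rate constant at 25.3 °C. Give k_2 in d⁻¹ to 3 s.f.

k_2(20) = 5.026 × 1.44^0.969 / 1.07^1.673 = 5.026 × 1.424 / 1.120 = 6.390 d⁻¹.
k_2(25.3) = 6.390 × 1.024^(25.3−20) = 6.390 × 1.134 = 7.246 d⁻¹.

k_2 ≈ 7.25 d⁻¹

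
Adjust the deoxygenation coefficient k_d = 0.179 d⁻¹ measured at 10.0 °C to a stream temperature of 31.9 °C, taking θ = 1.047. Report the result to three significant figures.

k_d(T₂) = k_d(T₁) · θ^(T₂−T₁) = 0.179 × 1.047^(31.9−10.0)
= 0.179 × 1.047^21.9 = 0.179 × 2.734 = 0.4894 d⁻¹.

k_d ≈ 0.489 d⁻¹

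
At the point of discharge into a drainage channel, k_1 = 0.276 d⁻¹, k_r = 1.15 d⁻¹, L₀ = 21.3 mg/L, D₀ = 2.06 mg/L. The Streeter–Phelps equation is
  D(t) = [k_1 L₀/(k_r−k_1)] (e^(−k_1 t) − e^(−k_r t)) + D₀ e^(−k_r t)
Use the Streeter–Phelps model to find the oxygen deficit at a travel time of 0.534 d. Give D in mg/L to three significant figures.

k_1 L₀/(k_r−k_1) = 0.276×21.3/(1.15−0.276) = 5.879/0.8740 = 6.726 mg/L.
e^(−k_1 t) = e^(−0.276×0.5340) = 0.8630; e^(−k_r t) = e^(−1.15×0.5340) = 0.5411.
D = 6.726 × (0.8630 − 0.5411) + 2.06 × 0.5411 = 2.165 + 1.115 = 3.279 mg/L.

D ≈ 3.28 mg/L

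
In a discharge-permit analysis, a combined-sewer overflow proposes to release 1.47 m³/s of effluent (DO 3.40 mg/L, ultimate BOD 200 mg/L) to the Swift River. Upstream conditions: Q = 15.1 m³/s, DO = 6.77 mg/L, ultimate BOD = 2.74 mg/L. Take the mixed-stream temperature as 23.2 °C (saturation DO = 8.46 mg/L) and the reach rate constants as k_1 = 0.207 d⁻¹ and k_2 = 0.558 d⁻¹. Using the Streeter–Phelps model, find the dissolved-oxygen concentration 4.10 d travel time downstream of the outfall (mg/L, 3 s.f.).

Mixed DO = (15.1×6.77 + 1.47×3.40)/(15.1+1.47) = 107.2/16.57 = 6.471 mg/L.
Mixed L₀ = (15.1×2.74 + 1.47×200)/(16.57) = 335.4/16.57 = 20.24 mg/L.
Initial deficit D₀ = C_s − DO₀ = 8.46 − 6.471 = 1.989 mg/L.
D(4.10) = [0.207×20.24/(0.558−0.207)](e^(−0.207×4.10) − e^(−0.558×4.10)) + 1.989 e^(−0.558×4.10)
= 11.94 × (0.4280 − 0.1015) + 1.989 × 0.1015 = 4.099 mg/L.
DO = 8.46 − 4.099 = 4.361 mg/L.

DO ≈ 4.36 mg/L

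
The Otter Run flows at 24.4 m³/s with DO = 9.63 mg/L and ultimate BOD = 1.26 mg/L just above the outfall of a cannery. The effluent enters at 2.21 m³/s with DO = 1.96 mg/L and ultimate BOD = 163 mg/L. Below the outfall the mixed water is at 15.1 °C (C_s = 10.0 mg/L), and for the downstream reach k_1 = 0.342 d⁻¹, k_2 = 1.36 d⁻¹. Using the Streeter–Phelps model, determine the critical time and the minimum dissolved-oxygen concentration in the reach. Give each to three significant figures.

t_c ≈ 1.13 d; minimum DO ≈ 7.49 mg/L

Mixed DO = (24.4×9.63 + 2.21×1.96)/(24.4+2.21) = 239.3/26.61 = 8.993 mg/L.
Mixed L₀ = (24.4×1.26 + 2.21×163)/(26.61) = 391.0/26.61 = 14.69 mg/L.
Initial deficit D₀ = C_s − DO₀ = 10.0 − 8.993 = 1.007 mg/L.
t_c = (1/1.018) ln[(1.36/0.342)(1 − 1.007×1.018/(0.342×14.69))] = 0.9823 × ln(3.165) = 1.132 d.
D_c = (0.342/1.36) × 14.69 × e^(−0.342×1.132) = 0.2515 × 14.69 × 0.6790 = 2.509 mg/L.
Minimum DO = 10.0 − 2.509 = 7.491 mg/L.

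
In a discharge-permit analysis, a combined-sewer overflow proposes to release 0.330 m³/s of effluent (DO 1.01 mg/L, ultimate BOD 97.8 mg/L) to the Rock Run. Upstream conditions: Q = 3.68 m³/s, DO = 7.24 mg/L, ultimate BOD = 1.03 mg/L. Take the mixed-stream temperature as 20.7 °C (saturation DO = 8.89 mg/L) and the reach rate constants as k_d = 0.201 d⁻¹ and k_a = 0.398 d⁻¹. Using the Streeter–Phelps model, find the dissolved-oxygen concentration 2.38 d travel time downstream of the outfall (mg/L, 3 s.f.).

Mixed DO = (3.68×7.24 + 0.330×1.01)/(3.68+0.330) = 26.98/4.010 = 6.727 mg/L.
Mixed L₀ = (3.68×1.03 + 0.330×97.8)/(4.010) = 36.06/4.010 = 8.994 mg/L.
Initial deficit D₀ = C_s − DO₀ = 8.89 − 6.727 = 2.163 mg/L.
D(2.38) = [0.201×8.994/(0.398−0.201)](e^(−0.201×2.38) − e^(−0.398×2.38)) + 2.163 e^(−0.398×2.38)
= 9.176 × (0.6198 − 0.3878) + 2.163 × 0.3878 = 2.967 mg/L.
DO = 8.89 − 2.967 = 5.923 mg/L.

DO ≈ 5.92 mg/L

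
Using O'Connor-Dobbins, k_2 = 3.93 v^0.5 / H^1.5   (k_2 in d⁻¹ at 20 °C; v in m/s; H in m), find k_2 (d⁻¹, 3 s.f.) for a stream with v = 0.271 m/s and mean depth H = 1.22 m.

k_2 ≈ 1.52 d⁻¹

k_2 = 3.93 × 0.271^0.5 / 1.22^1.5 = 3.93 × 0.5206 / 1.348 = 1.518 d⁻¹.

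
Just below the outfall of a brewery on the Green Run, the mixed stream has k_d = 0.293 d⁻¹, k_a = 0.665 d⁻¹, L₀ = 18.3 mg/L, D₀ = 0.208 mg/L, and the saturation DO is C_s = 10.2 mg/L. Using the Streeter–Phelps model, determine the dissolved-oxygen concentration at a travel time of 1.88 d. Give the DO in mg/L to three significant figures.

DO ≈ 5.96 mg/L

k_d L₀/(k_a−k_d) = 0.293×18.3/(0.665−0.293) = 5.362/0.3720 = 14.41 mg/L.
e^(−k_d t) = e^(−0.293×1.880) = 0.5765; e^(−k_a t) = e^(−0.665×1.880) = 0.2864.
D = 14.41 × (0.5765 − 0.2864) + 0.208 × 0.2864 = 4.180 + 0.05958 = 4.240 mg/L.
DO = C_s − D = 10.2 − 4.240 = 5.960 mg/L.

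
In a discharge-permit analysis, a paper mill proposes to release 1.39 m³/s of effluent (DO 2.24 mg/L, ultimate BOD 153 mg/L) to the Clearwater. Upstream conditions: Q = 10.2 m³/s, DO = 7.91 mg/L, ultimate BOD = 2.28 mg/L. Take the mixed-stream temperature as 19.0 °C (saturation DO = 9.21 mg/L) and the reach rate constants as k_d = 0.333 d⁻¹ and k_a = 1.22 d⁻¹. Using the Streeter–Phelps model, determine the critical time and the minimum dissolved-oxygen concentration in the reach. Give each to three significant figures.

t_c ≈ 1.13 d; minimum DO ≈ 5.39 mg/L

Mixed DO = (10.2×7.91 + 1.39×2.24)/(10.2+1.39) = 83.80/11.59 = 7.230 mg/L.
Mixed L₀ = (10.2×2.28 + 1.39×153)/(11.59) = 235.9/11.59 = 20.36 mg/L.
Initial deficit D₀ = C_s − DO₀ = 9.21 − 7.230 = 1.980 mg/L.
t_c = (1/0.8870) ln[(1.22/0.333)(1 − 1.980×0.8870/(0.333×20.36))] = 1.127 × ln(2.714) = 1.126 d.
D_c = (0.333/1.22) × 20.36 × e^(−0.333×1.126) = 0.2730 × 20.36 × 0.6874 = 3.819 mg/L.
Minimum DO = 9.21 − 3.819 = 5.391 mg/L.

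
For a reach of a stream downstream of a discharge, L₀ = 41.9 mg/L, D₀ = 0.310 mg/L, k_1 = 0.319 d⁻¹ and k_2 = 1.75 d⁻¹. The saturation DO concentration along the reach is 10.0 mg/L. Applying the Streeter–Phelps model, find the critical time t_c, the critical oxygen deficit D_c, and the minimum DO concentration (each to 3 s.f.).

With k_2/k_1 = 5.486 and 1 − D₀(k_2−k_1)/(k_1 L₀) = 0.9668,
t_c = ln(5.486 × 0.9668) / (1.75 − 0.319) = ln(5.304) / 1.431 = 1.668/1.431 = 1.166 d.
D_c = (k_1/k_2) L₀ e^(−k_1 t_c) = (0.319/1.75) × 41.9 × e^(−0.319×1.166) = 0.1823 × 41.9 × 0.6894 = 5.266 mg/L.
Minimum DO = C_s − D_c = 10.0 − 5.266 = 4.734 mg/L.

t_c ≈ 1.17 d; D_c ≈ 5.27 mg/L; min DO ≈ 4.73 mg/L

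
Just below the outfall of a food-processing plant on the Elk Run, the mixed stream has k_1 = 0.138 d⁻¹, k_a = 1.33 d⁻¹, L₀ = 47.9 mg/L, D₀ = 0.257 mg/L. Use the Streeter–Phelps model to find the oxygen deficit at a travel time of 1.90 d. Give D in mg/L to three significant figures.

k_1 L₀/(k_a−k_1) = 0.138×47.9/(1.33−0.138) = 6.610/1.192 = 5.545 mg/L.
e^(−k_1 t) = e^(−0.138×1.900) = 0.7694; e^(−k_a t) = e^(−1.33×1.900) = 0.07990.
D = 5.545 × (0.7694 − 0.07990) + 0.257 × 0.07990 = 3.823 + 0.02053 = 3.844 mg/L.

D ≈ 3.84 mg/L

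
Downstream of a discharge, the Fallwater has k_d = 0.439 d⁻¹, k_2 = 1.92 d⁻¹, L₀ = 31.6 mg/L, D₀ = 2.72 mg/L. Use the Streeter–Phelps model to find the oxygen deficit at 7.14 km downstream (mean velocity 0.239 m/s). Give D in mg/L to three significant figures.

Travel time t = x/v = 7.14 km / (0.239 m/s) = 7140 m / 0.239 m/s = 29870 s = 0.3458 d.
k_d L₀/(k_2−k_d) = 0.439×31.6/(1.92−0.439) = 13.87/1.481 = 9.367 mg/L.
e^(−k_d t) = e^(−0.439×0.3458) = 0.8592; e^(−k_2 t) = e^(−1.92×0.3458) = 0.5149.
D = 9.367 × (0.8592 − 0.5149) + 2.72 × 0.5149 = 3.225 + 1.400 = 4.626 mg/L.

D ≈ 4.63 mg/L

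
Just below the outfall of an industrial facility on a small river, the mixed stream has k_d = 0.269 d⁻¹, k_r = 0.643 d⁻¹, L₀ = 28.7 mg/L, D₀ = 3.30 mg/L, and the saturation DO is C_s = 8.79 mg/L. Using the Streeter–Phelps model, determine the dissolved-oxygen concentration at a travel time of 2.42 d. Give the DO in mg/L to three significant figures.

DO ≈ 1.68 mg/L

k_d L₀/(k_r−k_d) = 0.269×28.7/(0.643−0.269) = 7.720/0.3740 = 20.64 mg/L.
e^(−k_d t) = e^(−0.269×2.420) = 0.5215; e^(−k_r t) = e^(−0.643×2.420) = 0.2110.
D = 20.64 × (0.5215 − 0.2110) + 3.30 × 0.2110 = 6.411 + 0.6962 = 7.107 mg/L.
DO = C_s − D = 8.79 − 7.107 = 1.683 mg/L.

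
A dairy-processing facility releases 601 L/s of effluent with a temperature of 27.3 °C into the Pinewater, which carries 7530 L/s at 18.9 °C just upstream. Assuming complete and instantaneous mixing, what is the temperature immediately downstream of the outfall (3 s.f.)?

19.5 °C

Flow-weighted mixing: C = (Q_r C_r + Q_w C_w)/(Q_r + Q_w)
= (7530×18.9 + 601×27.3)/(7530 + 601) = 158700/8131 = 19.52 °C.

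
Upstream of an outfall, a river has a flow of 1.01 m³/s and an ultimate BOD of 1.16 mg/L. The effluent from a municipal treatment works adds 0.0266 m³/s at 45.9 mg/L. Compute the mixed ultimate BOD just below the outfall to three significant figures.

Flow-weighted mixing: C = (Q_r C_r + Q_w C_w)/(Q_r + Q_w)
= (1.01×1.16 + 0.0266×45.9)/(1.01 + 0.0266) = 2.393/1.037 = 2.308 mg/L.

2.31 mg/L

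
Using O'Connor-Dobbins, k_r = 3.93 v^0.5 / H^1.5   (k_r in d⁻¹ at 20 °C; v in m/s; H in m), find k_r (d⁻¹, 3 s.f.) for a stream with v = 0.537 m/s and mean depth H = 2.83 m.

k_r ≈ 0.605 d⁻¹

k_r = 3.93 × 0.537^0.5 / 2.83^1.5 = 3.93 × 0.7328 / 4.761 = 0.6049 d⁻¹.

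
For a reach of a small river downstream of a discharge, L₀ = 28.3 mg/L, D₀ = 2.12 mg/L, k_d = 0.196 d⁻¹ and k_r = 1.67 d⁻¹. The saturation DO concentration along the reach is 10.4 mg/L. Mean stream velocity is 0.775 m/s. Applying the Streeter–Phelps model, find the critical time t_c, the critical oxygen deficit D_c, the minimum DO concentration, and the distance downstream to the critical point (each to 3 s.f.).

t_c ≈ 0.891 d; D_c ≈ 2.79 mg/L; min DO ≈ 7.61 mg/L; x_c ≈ 59.7 km

t_c = [1/(k_r−k_d)] ln[(k_r/k_d)(1 − D₀(k_r−k_d)/(k_d L₀))]
= [1/(1.67−0.196)] ln[(1.67/0.196)(1 − 2.12×1.474/(0.196×28.3))]
= (1/1.474) ln[8.520 × 0.4366] = 0.6784 × ln(3.720) = 0.6784 × 1.314 = 0.8913 d.
L(t_c) = L₀ e^(−k_d t_c) = 28.3 × 0.8397 = 23.76 mg/L, and at the critical point k_r D_c = k_d L, so D_c = (0.196/1.67) × 23.76 = 2.789 mg/L.
Minimum DO = C_s − D_c = 10.4 − 2.789 = 7.611 mg/L.
x_c = v t_c = 0.775 m/s × 0.8913 d × 86400 s/d = 59680 m ≈ 59.7 km.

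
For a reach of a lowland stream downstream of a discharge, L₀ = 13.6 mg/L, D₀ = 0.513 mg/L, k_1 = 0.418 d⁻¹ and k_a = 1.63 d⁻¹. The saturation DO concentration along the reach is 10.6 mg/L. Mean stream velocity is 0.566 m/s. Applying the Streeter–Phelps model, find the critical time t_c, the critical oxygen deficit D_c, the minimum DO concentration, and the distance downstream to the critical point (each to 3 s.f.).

t_c ≈ 1.03 d; D_c ≈ 2.27 mg/L; min DO ≈ 8.33 mg/L; x_c ≈ 50.2 km

t_c = [1/(k_a−k_1)] ln[(k_a/k_1)(1 − D₀(k_a−k_1)/(k_1 L₀))]
= [1/(1.63−0.418)] ln[(1.63/0.418)(1 − 0.513×1.212/(0.418×13.6))]
= (1/1.212) ln[3.900 × 0.8906] = 0.8251 × ln(3.473) = 0.8251 × 1.245 = 1.027 d.
D_c = (k_1/k_a) L₀ e^(−k_1 t_c) = (0.418/1.63) × 13.6 × e^(−0.418×1.027) = 0.2564 × 13.6 × 0.6509 = 2.270 mg/L.
Minimum DO = C_s − D_c = 10.6 − 2.270 = 8.330 mg/L.
x_c = v t_c = 0.566 m/s × 1.027 d × 86400 s/d = 50230 m ≈ 50.2 km.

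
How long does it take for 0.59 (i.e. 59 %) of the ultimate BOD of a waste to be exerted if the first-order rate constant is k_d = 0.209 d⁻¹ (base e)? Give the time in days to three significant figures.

y/L₀ = 1 − e^(−k_d t) = 0.59 ⇒ e^(−k_d t) = 0.410
t = −ln(0.410) / 0.209 = 0.8916 / 0.209 = 4.266 d.

t ≈ 4.27 d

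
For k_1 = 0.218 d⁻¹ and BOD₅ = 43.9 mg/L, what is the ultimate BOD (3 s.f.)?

L₀ ≈ 66.1 mg/L

BOD₅ = L₀(1 − e^(−5k_1)) ⇒ L₀ = BOD₅ / (1 − e^(−5×0.218))
= 43.9 / (1 − 0.3362) = 43.9 / 0.6638 = 66.14 mg/L.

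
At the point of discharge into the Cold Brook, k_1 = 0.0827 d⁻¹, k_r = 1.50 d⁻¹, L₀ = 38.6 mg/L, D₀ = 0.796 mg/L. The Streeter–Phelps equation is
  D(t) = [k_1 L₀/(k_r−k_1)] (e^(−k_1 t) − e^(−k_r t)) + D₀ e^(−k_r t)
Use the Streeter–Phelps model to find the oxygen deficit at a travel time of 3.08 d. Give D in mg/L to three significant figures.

D ≈ 1.73 mg/L

k_1 L₀/(k_r−k_1) = 0.0827×38.6/(1.50−0.0827) = 3.192/1.417 = 2.252 mg/L.
e^(−k_1 t) = e^(−0.0827×3.080) = 0.7751; e^(−k_r t) = e^(−1.50×3.080) = 0.009853.
D = 2.252 × (0.7751 − 0.009853) + 0.796 × 0.009853 = 1.724 + 0.007843 = 1.732 mg/L.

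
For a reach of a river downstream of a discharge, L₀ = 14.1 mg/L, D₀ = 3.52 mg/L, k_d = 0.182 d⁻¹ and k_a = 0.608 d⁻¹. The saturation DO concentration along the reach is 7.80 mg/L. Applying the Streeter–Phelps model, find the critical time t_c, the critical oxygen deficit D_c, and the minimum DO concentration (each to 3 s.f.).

t_c ≈ 0.771 d; D_c ≈ 3.67 mg/L; min DO ≈ 4.13 mg/L

At the critical point dD/dt = 0, so k_d L₀ e^(−k_d t) = k_a D. Substituting D(t) from the Streeter–Phelps equation and solving for t gives
t_c = ln[(k_a/k_d)(1 − D₀(k_a−k_d)/(k_d L₀))] / (k_a−k_d).
Here k_a−k_d = 0.4260 d⁻¹ and 1 − D₀(k_a−k_d)/(k_d L₀) = 1 − 3.52×0.4260/(0.182×14.1) = 0.4157, so
t_c = ln(3.341 × 0.4157) / 0.4260 = 0.3283 / 0.4260 = 0.7706 d.
D_c = (k_d/k_a) L₀ e^(−k_d t_c) = (0.182/0.608) × 14.1 × e^(−0.182×0.7706) = 0.2993 × 14.1 × 0.8691 = 3.668 mg/L.
Minimum DO = C_s − D_c = 7.80 − 3.668 = 4.132 mg/L.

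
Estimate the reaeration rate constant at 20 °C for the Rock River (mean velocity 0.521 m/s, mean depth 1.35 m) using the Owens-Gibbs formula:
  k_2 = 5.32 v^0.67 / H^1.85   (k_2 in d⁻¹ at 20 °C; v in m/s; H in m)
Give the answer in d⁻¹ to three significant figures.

k_2 ≈ 1.97 d⁻¹

k_2 = 5.32 × 0.521^0.67 / 1.35^1.85 = 5.32 × 0.6461 / 1.742 = 1.973 d⁻¹.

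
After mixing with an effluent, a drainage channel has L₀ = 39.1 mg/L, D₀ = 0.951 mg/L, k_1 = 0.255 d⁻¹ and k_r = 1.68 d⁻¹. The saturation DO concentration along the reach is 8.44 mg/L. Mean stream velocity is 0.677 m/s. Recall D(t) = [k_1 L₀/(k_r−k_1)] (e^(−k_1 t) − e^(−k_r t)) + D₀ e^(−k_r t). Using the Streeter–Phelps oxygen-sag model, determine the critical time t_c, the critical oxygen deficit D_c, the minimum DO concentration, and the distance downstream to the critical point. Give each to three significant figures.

t_c ≈ 1.22 d; D_c ≈ 4.35 mg/L; min DO ≈ 4.09 mg/L; x_c ≈ 71.4 km

t_c = [1/(k_r−k_1)] ln[(k_r/k_1)(1 − D₀(k_r−k_1)/(k_1 L₀))]
= [1/(1.68−0.255)] ln[(1.68/0.255)(1 − 0.951×1.425/(0.255×39.1))]
= (1/1.425) ln[6.588 × 0.8641] = 0.7018 × ln(5.693) = 0.7018 × 1.739 = 1.220 d.
D_c = (k_1/k_r) L₀ e^(−k_1 t_c) = (0.255/1.68) × 39.1 × e^(−0.255×1.220) = 0.1518 × 39.1 × 0.7325 = 4.348 mg/L.
Minimum DO = C_s − D_c = 8.44 − 4.348 = 4.092 mg/L.
x_c = v t_c = 0.677 m/s × 1.220 d × 86400 s/d = 71390 m ≈ 71.4 km.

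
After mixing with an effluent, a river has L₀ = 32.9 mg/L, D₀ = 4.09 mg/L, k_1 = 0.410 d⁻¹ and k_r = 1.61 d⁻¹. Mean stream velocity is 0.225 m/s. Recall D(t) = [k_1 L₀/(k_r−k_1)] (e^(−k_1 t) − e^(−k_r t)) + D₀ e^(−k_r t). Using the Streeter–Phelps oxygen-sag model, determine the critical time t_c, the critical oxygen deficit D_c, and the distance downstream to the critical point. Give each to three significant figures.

t_c ≈ 0.763 d; D_c ≈ 6.13 mg/L; x_c ≈ 14.8 km

t_c = [1/(k_r−k_1)] ln[(k_r/k_1)(1 − D₀(k_r−k_1)/(k_1 L₀))]
= [1/(1.61−0.410)] ln[(1.61/0.410)(1 − 4.09×1.200/(0.410×32.9))]
= (1/1.200) ln[3.927 × 0.6361] = 0.8333 × ln(2.498) = 0.8333 × 0.9155 = 0.7629 d.
L(t_c) = L₀ e^(−k_1 t_c) = 32.9 × 0.7314 = 24.06 mg/L, and at the critical point k_r D_c = k_1 L, so D_c = (0.410/1.61) × 24.06 = 6.128 mg/L.
x_c = v t_c = 0.225 m/s × 0.7629 d × 86400 s/d = 14830 m ≈ 14.8 km.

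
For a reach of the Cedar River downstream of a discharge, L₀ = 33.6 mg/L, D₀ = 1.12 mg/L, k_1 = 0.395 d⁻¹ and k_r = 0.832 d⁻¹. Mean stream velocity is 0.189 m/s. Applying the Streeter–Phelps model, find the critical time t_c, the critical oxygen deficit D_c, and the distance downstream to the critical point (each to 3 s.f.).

At the critical point dD/dt = 0, so k_1 L₀ e^(−k_1 t) = k_r D. Substituting D(t) from the Streeter–Phelps equation and solving for t gives
t_c = ln[(k_r/k_1)(1 − D₀(k_r−k_1)/(k_1 L₀))] / (k_r−k_1).
Here k_r−k_1 = 0.4370 d⁻¹ and 1 − D₀(k_r−k_1)/(k_1 L₀) = 1 − 1.12×0.4370/(0.395×33.6) = 0.9631, so
t_c = ln(2.106 × 0.9631) / 0.4370 = 0.7074 / 0.4370 = 1.619 d.
D_c = (k_1/k_r) L₀ e^(−k_1 t_c) = (0.395/0.832) × 33.6 × e^(−0.395×1.619) = 0.4748 × 33.6 × 0.5276 = 8.416 mg/L.
x_c = v t_c = 0.189 m/s × 1.619 d × 86400 s/d = 26430 m ≈ 26.4 km.

t_c ≈ 1.62 d; D_c ≈ 8.42 mg/L; x_c ≈ 26.4 km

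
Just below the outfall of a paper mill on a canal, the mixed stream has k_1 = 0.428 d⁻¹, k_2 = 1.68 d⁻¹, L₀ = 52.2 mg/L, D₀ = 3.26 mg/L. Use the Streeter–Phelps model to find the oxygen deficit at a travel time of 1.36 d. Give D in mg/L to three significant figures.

D ≈ 8.49 mg/L

k_1 L₀/(k_2−k_1) = 0.428×52.2/(1.68−0.428) = 22.34/1.252 = 17.84 mg/L.
e^(−k_1 t) = e^(−0.428×1.360) = 0.5587; e^(−k_2 t) = e^(−1.68×1.360) = 0.1018.
D = 17.84 × (0.5587 − 0.1018) + 3.26 × 0.1018 = 8.154 + 0.3318 = 8.486 mg/L.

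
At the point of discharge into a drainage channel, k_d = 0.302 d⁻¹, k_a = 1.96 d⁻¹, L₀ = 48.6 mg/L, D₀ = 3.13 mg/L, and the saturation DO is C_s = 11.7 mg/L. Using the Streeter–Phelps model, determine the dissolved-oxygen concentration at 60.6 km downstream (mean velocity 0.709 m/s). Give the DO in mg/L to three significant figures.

Travel time t = x/v = 60.6 km / (0.709 m/s) = 60600 m / 0.709 m/s = 85470 s = 0.9893 d.
k_d L₀/(k_a−k_d) = 0.302×48.6/(1.96−0.302) = 14.68/1.658 = 8.852 mg/L.
e^(−k_d t) = e^(−0.302×0.9893) = 0.7417; e^(−k_a t) = e^(−1.96×0.9893) = 0.1439.
D = 8.852 × (0.7417 − 0.1439) + 3.13 × 0.1439 = 5.293 + 0.4503 = 5.743 mg/L.
DO = C_s − D = 11.7 − 5.743 = 5.957 mg/L.

DO ≈ 5.96 mg/L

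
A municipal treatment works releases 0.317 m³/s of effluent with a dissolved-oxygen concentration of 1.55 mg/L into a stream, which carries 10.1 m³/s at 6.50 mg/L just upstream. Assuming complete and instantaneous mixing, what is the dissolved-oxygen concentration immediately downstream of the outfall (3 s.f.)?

6.35 mg/L

Flow-weighted mixing: C = (Q_r C_r + Q_w C_w)/(Q_r + Q_w)
= (10.1×6.50 + 0.317×1.55)/(10.1 + 0.317) = 66.14/10.42 = 6.349 mg/L.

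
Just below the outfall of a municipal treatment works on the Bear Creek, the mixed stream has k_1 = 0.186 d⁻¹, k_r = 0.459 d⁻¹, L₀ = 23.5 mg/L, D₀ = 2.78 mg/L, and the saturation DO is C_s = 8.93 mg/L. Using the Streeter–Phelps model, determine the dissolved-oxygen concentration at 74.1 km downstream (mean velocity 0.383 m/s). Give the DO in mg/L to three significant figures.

Travel time t = x/v = 74.1 km / (0.383 m/s) = 74100 m / 0.383 m/s = 193500 s = 2.239 d.
k_1 L₀/(k_r−k_1) = 0.186×23.5/(0.459−0.186) = 4.371/0.2730 = 16.01 mg/L.
e^(−k_1 t) = e^(−0.186×2.239) = 0.6593; e^(−k_r t) = e^(−0.459×2.239) = 0.3578.
D = 16.01 × (0.6593 − 0.3578) + 2.78 × 0.3578 = 4.828 + 0.9946 = 5.823 mg/L.
DO = C_s − D = 8.93 − 5.823 = 3.107 mg/L.

DO ≈ 3.11 mg/L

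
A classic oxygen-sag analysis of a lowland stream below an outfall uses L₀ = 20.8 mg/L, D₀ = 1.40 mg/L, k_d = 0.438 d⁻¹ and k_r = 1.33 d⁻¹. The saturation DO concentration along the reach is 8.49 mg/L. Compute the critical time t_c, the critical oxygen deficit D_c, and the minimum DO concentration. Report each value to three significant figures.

At the critical point dD/dt = 0, so k_d L₀ e^(−k_d t) = k_r D. Substituting D(t) from the Streeter–Phelps equation and solving for t gives
t_c = ln[(k_r/k_d)(1 − D₀(k_r−k_d)/(k_d L₀))] / (k_r−k_d).
Here k_r−k_d = 0.8920 d⁻¹ and 1 − D₀(k_r−k_d)/(k_d L₀) = 1 − 1.40×0.8920/(0.438×20.8) = 0.8629, so
t_c = ln(3.037 × 0.8629) / 0.8920 = 0.9633 / 0.8920 = 1.080 d.
L(t_c) = L₀ e^(−k_d t_c) = 20.8 × 0.6231 = 12.96 mg/L, and at the critical point k_r D_c = k_d L, so D_c = (0.438/1.33) × 12.96 = 4.268 mg/L.
Minimum DO = C_s − D_c = 8.49 − 4.268 = 4.222 mg/L.

t_c ≈ 1.08 d; D_c ≈ 4.27 mg/L; min DO ≈ 4.22 mg/L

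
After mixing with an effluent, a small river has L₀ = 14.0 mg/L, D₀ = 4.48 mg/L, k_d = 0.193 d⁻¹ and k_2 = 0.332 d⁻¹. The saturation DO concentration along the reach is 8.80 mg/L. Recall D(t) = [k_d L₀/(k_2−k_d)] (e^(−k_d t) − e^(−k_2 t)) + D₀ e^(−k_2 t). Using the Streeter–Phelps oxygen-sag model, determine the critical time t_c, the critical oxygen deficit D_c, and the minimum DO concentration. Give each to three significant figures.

At the critical point dD/dt = 0, so k_d L₀ e^(−k_d t) = k_2 D. Substituting D(t) from the Streeter–Phelps equation and solving for t gives
t_c = ln[(k_2/k_d)(1 − D₀(k_2−k_d)/(k_d L₀))] / (k_2−k_d).
Here k_2−k_d = 0.1390 d⁻¹ and 1 − D₀(k_2−k_d)/(k_d L₀) = 1 − 4.48×0.1390/(0.193×14.0) = 0.7695, so
t_c = ln(1.720 × 0.7695) / 0.1390 = 0.2805 / 0.1390 = 2.018 d.
D_c = (k_d/k_2) L₀ e^(−k_d t_c) = (0.193/0.332) × 14.0 × e^(−0.193×2.018) = 0.5813 × 14.0 × 0.6774 = 5.513 mg/L.
Minimum DO = C_s − D_c = 8.80 − 5.513 = 3.287 mg/L.

t_c ≈ 2.02 d; D_c ≈ 5.51 mg/L; min DO ≈ 3.29 mg/L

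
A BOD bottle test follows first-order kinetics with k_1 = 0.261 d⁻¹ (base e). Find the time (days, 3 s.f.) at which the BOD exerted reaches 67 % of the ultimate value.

t ≈ 4.25 d

y/L₀ = 1 − e^(−k_1 t) = 0.67 ⇒ e^(−k_1 t) = 0.330
t = −ln(0.330) / 0.261 = 1.109 / 0.261 = 4.248 d.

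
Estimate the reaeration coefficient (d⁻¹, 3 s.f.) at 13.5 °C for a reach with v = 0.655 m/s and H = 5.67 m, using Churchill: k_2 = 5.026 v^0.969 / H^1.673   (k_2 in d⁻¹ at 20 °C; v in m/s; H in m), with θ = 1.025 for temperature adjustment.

k_2(20) = 5.026 × 0.655^0.969 / 5.67^1.673 = 5.026 × 0.6636 / 18.23 = 0.1830 d⁻¹.
k_2(13.5) = 0.1830 × 1.025^(13.5−20) = 0.1830 × 0.8517 = 0.1559 d⁻¹.

k_2 ≈ 0.156 d⁻¹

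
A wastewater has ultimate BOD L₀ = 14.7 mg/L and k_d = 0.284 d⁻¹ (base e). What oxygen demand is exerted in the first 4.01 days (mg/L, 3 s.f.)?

y ≈ 9.99 mg/L

y_t = L₀(1 − e^(−k_d t)) = 14.7 × (1 − e^(−0.284×4.01))
= 14.7 × (1 − 0.3202) = 14.7 × 0.6798 = 9.993 mg/L.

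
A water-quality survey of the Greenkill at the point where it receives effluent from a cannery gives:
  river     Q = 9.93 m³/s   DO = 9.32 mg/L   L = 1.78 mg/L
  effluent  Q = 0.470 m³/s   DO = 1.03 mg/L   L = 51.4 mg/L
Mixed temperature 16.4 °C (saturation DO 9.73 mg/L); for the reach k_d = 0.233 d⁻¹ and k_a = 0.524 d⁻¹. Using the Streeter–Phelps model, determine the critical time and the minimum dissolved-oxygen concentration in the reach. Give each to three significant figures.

t_c ≈ 1.83 d; minimum DO ≈ 8.56 mg/L

Mixed DO = (9.93×9.32 + 0.470×1.03)/(9.93+0.470) = 93.03/10.40 = 8.945 mg/L.
Mixed L₀ = (9.93×1.78 + 0.470×51.4)/(10.40) = 41.83/10.40 = 4.022 mg/L.
Initial deficit D₀ = C_s − DO₀ = 9.73 − 8.945 = 0.7846 mg/L.
t_c = (1/0.2910) ln[(0.524/0.233)(1 − 0.7846×0.2910/(0.233×4.022))] = 3.436 × ln(1.701) = 1.826 d.
D_c = (0.233/0.524) × 4.022 × e^(−0.233×1.826) = 0.4447 × 4.022 × 0.6535 = 1.169 mg/L.
Minimum DO = 9.73 − 1.169 = 8.561 mg/L.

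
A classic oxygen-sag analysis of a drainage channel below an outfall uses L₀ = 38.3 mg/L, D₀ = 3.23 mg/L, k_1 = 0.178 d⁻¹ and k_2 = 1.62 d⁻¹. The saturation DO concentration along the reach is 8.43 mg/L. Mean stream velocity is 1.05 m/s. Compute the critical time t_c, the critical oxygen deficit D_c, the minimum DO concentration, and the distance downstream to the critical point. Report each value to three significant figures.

At the critical point dD/dt = 0, so k_1 L₀ e^(−k_1 t) = k_2 D. Substituting D(t) from the Streeter–Phelps equation and solving for t gives
t_c = ln[(k_2/k_1)(1 − D₀(k_2−k_1)/(k_1 L₀))] / (k_2−k_1).
Here k_2−k_1 = 1.442 d⁻¹ and 1 − D₀(k_2−k_1)/(k_1 L₀) = 1 − 3.23×1.442/(0.178×38.3) = 0.3168, so
t_c = ln(9.101 × 0.3168) / 1.442 = 1.059 / 1.442 = 0.7343 d.
L(t_c) = L₀ e^(−k_1 t_c) = 38.3 × 0.8775 = 33.61 mg/L, and at the critical point k_2 D_c = k_1 L, so D_c = (0.178/1.62) × 33.61 = 3.693 mg/L.
Minimum DO = C_s − D_c = 8.43 − 3.693 = 4.737 mg/L.
x_c = v t_c = 1.05 m/s × 0.7343 d × 86400 s/d = 66620 m ≈ 66.6 km.

t_c ≈ 0.734 d; D_c ≈ 3.69 mg/L; min DO ≈ 4.74 mg/L; x_c ≈ 66.6 km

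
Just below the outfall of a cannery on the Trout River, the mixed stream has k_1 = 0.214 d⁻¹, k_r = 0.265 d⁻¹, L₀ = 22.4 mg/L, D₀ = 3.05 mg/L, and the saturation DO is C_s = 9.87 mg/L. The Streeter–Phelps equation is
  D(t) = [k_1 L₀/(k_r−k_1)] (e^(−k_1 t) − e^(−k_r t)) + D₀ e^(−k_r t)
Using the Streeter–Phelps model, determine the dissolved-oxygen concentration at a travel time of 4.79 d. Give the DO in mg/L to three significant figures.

k_1 L₀/(k_r−k_1) = 0.214×22.4/(0.265−0.214) = 4.794/0.05100 = 93.99 mg/L.
e^(−k_1 t) = e^(−0.214×4.790) = 0.3588; e^(−k_r t) = e^(−0.265×4.790) = 0.2810.
D = 93.99 × (0.3588 − 0.2810) + 3.05 × 0.2810 = 7.309 + 0.8571 = 8.166 mg/L.
DO = C_s − D = 9.87 − 8.166 = 1.704 mg/L.

DO ≈ 1.70 mg/L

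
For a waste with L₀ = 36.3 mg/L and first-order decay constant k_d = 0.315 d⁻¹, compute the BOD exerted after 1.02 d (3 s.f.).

y_t = L₀(1 − e^(−k_d t)) = 36.3 × (1 − e^(−0.315×1.02))
= 36.3 × (1 − 0.7252) = 36.3 × 0.2748 = 9.975 mg/L.

y ≈ 9.98 mg/L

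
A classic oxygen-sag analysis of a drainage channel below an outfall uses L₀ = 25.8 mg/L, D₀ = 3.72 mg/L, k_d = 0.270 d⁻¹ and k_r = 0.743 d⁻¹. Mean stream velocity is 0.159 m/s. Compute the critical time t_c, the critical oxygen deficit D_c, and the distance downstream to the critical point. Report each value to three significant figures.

At the critical point dD/dt = 0, so k_d L₀ e^(−k_d t) = k_r D. Substituting D(t) from the Streeter–Phelps equation and solving for t gives
t_c = ln[(k_r/k_d)(1 − D₀(k_r−k_d)/(k_d L₀))] / (k_r−k_d).
Here k_r−k_d = 0.4730 d⁻¹ and 1 − D₀(k_r−k_d)/(k_d L₀) = 1 − 3.72×0.4730/(0.270×25.8) = 0.7474, so
t_c = ln(2.752 × 0.7474) / 0.4730 = 0.7211 / 0.4730 = 1.525 d.
L(t_c) = L₀ e^(−k_d t_c) = 25.8 × 0.6626 = 17.09 mg/L, and at the critical point k_r D_c = k_d L, so D_c = (0.270/0.743) × 17.09 = 6.212 mg/L.
x_c = v t_c = 0.159 m/s × 1.525 d × 86400 s/d = 20940 m ≈ 20.9 km.

t_c ≈ 1.52 d; D_c ≈ 6.21 mg/L; x_c ≈ 20.9 km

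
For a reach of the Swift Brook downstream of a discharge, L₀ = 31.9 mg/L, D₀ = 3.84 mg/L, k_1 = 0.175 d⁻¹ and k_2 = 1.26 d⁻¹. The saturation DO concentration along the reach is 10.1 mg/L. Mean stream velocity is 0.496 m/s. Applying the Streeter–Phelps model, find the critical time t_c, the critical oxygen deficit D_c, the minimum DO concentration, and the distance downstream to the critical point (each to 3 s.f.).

t_c ≈ 0.555 d; D_c ≈ 4.02 mg/L; min DO ≈ 6.08 mg/L; x_c ≈ 23.8 km

At the critical point dD/dt = 0, so k_1 L₀ e^(−k_1 t) = k_2 D. Substituting D(t) from the Streeter–Phelps equation and solving for t gives
t_c = ln[(k_2/k_1)(1 − D₀(k_2−k_1)/(k_1 L₀))] / (k_2−k_1).
Here k_2−k_1 = 1.085 d⁻¹ and 1 − D₀(k_2−k_1)/(k_1 L₀) = 1 − 3.84×1.085/(0.175×31.9) = 0.2537, so
t_c = ln(7.200 × 0.2537) / 1.085 = 0.6024 / 1.085 = 0.5552 d.
D_c = (k_1/k_2) L₀ e^(−k_1 t_c) = (0.175/1.26) × 31.9 × e^(−0.175×0.5552) = 0.1389 × 31.9 × 0.9074 = 4.020 mg/L.
Minimum DO = C_s − D_c = 10.1 − 4.020 = 6.080 mg/L.
x_c = v t_c = 0.496 m/s × 0.5552 d × 86400 s/d = 23790 m ≈ 23.8 km.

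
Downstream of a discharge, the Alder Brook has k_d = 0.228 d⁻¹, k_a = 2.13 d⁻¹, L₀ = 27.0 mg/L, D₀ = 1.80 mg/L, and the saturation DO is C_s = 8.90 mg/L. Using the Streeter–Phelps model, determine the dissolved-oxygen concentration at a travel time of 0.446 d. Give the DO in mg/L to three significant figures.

DO ≈ 6.53 mg/L

k_d L₀/(k_a−k_d) = 0.228×27.0/(2.13−0.228) = 6.156/1.902 = 3.237 mg/L.
e^(−k_d t) = e^(−0.228×0.4460) = 0.9033; e^(−k_a t) = e^(−2.13×0.4460) = 0.3867.
D = 3.237 × (0.9033 − 0.3867) + 1.80 × 0.3867 = 1.672 + 0.6961 = 2.368 mg/L.
DO = C_s − D = 8.90 − 2.368 = 6.532 mg/L.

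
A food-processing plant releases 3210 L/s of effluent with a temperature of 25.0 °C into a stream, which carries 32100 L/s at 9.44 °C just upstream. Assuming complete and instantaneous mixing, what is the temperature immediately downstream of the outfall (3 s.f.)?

Flow-weighted mixing: C = (Q_r C_r + Q_w C_w)/(Q_r + Q_w)
= (32100×9.44 + 3210×25.0)/(32100 + 3210) = 383300/35310 = 10.85 °C.

10.9 °C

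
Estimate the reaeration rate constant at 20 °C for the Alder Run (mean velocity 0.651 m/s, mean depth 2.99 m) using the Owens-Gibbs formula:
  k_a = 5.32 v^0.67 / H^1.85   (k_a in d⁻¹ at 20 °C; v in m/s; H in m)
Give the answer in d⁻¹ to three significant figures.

k_a = 5.32 × 0.651^0.67 / 2.99^1.85 = 5.32 × 0.7501 / 7.586 = 0.5260 d⁻¹.

k_a ≈ 0.526 d⁻¹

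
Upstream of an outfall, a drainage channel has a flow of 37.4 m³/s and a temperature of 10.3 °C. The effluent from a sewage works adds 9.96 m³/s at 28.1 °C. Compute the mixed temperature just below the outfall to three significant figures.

Flow-weighted mixing: C = (Q_r C_r + Q_w C_w)/(Q_r + Q_w)
= (37.4×10.3 + 9.96×28.1)/(37.4 + 9.96) = 665.1/47.36 = 14.04 °C.

14.0 °C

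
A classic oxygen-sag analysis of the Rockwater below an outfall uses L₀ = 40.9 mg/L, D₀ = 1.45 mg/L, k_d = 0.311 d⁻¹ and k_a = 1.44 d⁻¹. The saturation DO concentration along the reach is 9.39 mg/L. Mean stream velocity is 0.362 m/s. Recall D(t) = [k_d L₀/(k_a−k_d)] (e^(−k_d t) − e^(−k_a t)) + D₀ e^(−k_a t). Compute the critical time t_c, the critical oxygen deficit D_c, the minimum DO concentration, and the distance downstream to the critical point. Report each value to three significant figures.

t_c ≈ 1.24 d; D_c ≈ 6.02 mg/L; min DO ≈ 3.37 mg/L; x_c ≈ 38.6 km

With k_a/k_d = 4.630 and 1 − D₀(k_a−k_d)/(k_d L₀) = 0.8713,
t_c = ln(4.630 × 0.8713) / (1.44 − 0.311) = ln(4.034) / 1.129 = 1.395/1.129 = 1.235 d.
L(t_c) = L₀ e^(−k_d t_c) = 40.9 × 0.6810 = 27.85 mg/L, and at the critical point k_a D_c = k_d L, so D_c = (0.311/1.44) × 27.85 = 6.015 mg/L.
Minimum DO = C_s − D_c = 9.39 − 6.015 = 3.375 mg/L.
x_c = v t_c = 0.362 m/s × 1.235 d × 86400 s/d = 38640 m ≈ 38.6 km.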